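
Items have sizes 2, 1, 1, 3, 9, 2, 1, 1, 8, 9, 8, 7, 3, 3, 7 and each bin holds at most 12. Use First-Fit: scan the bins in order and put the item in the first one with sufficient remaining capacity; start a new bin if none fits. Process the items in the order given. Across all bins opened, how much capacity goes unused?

19

Put 2 in bin 1; 10 remain.
Put 1 in bin 1; 9 remain.
Put 1 in bin 1; 8 remain.
Put 3 in bin 1; 5 remain.
Put 9 in bin 2; 3 remain.
Put 2 in bin 1; 3 remain.
Put 1 in bin 1; 2 remain.
Put 1 in bin 1; 1 remain.
Put 8 in bin 3; 4 remain.
Put 9 in bin 4; 3 remain.
Put 8 in bin 5; 4 remain.
Put 7 in bin 6; 5 remain.
Put 3 in bin 2; 0 remain.
Put 3 in bin 3; 1 remain.
Put 7 in bin 7; 5 remain.
7 bins × 12 = 84; used 65; unused 19.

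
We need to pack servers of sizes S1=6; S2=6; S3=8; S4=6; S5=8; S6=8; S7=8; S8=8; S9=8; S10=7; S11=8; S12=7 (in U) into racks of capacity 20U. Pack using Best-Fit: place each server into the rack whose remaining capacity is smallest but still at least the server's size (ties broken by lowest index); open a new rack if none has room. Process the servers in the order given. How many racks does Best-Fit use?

6 racks

rack 1: place S1 (6U), 14U left
rack 1: place S2 (6U), 8U left
rack 1: place S3 (8U), 0U left
rack 2: place S4 (6U), 14U left
rack 2: place S5 (8U), 6U left
rack 3: place S6 (8U), 12U left
rack 3: place S7 (8U), 4U left
rack 4: place S8 (8U), 12U left
rack 4: place S9 (8U), 4U left
rack 5: place S10 (7U), 13U left
rack 5: place S11 (8U), 5U left
rack 6: place S12 (7U), 13U left
Final racks: [6,6,8] [6,8] [8,8] [8,8] [7,8] [7].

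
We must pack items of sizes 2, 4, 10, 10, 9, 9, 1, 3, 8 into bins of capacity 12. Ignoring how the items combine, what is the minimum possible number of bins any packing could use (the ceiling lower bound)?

Total size = 2 + 4 + 10 + 10 + 9 + 9 + 1 + 3 + 8 = 56.
⌈56 / 12⌉ = 5.

5 bins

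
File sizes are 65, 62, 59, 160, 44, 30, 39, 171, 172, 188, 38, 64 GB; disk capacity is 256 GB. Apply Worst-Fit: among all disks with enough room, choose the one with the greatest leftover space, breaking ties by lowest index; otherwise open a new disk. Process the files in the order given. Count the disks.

5 disks

65 GB → disk 1 (remaining 191 GB)
62 GB → disk 1 (remaining 129 GB)
59 GB → disk 1 (remaining 70 GB)
160 GB → disk 2 (remaining 96 GB)
44 GB → disk 2 (remaining 52 GB)
30 GB → disk 1 (remaining 40 GB)
39 GB → disk 2 (remaining 13 GB)
171 GB → disk 3 (remaining 85 GB)
172 GB → disk 4 (remaining 84 GB)
188 GB → disk 5 (remaining 68 GB)
38 GB → disk 3 (remaining 47 GB)
64 GB → disk 4 (remaining 20 GB)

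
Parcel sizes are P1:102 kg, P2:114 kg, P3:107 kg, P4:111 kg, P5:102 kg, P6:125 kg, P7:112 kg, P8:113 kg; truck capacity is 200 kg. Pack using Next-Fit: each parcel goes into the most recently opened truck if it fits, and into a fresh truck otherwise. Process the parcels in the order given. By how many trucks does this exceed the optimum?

0

Next-Fit: [102] [114] [107] [111] [102] [125] [112] [113] → 8 trucks.
8 parcels exceed 100 kg (half the capacity), and no two of those can share a truck, so at least 8 trucks are needed.
So 8 is already optimal.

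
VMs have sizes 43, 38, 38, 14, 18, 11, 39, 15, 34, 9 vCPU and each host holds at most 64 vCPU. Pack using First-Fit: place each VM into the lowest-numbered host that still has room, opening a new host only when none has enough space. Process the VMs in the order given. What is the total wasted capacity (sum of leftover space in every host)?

61

host 1: place 43 vCPU, 21 vCPU left
host 2: place 38 vCPU, 26 vCPU left
host 3: place 38 vCPU, 26 vCPU left
host 1: place 14 vCPU, 7 vCPU left
host 2: place 18 vCPU, 8 vCPU left
host 3: place 11 vCPU, 15 vCPU left
host 4: place 39 vCPU, 25 vCPU left
host 3: place 15 vCPU, 0 vCPU left
host 5: place 34 vCPU, 30 vCPU left
host 4: place 9 vCPU, 16 vCPU left
5 hosts × 64 vCPU = 320 vCPU; used 259 vCPU; unused 61 vCPU.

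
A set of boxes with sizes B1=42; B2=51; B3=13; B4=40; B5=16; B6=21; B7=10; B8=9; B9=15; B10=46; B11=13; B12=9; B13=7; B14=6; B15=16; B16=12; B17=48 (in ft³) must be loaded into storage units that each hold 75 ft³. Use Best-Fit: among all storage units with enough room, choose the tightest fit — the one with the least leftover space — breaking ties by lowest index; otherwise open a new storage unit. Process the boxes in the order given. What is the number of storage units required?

6

storage unit 1: place B1 (42 ft³), 33 ft³ left
storage unit 2: place B2 (51 ft³), 24 ft³ left
storage unit 2: place B3 (13 ft³), 11 ft³ left
storage unit 3: place B4 (40 ft³), 35 ft³ left
storage unit 1: place B5 (16 ft³), 17 ft³ left
storage unit 3: place B6 (21 ft³), 14 ft³ left
storage unit 2: place B7 (10 ft³), 1 ft³ left
storage unit 3: place B8 (9 ft³), 5 ft³ left
storage unit 1: place B9 (15 ft³), 2 ft³ left
storage unit 4: place B10 (46 ft³), 29 ft³ left
storage unit 4: place B11 (13 ft³), 16 ft³ left
storage unit 4: place B12 (9 ft³), 7 ft³ left
storage unit 4: place B13 (7 ft³), 0 ft³ left
storage unit 5: place B14 (6 ft³), 69 ft³ left
storage unit 5: place B15 (16 ft³), 53 ft³ left
storage unit 5: place B16 (12 ft³), 41 ft³ left
storage unit 6: place B17 (48 ft³), 27 ft³ left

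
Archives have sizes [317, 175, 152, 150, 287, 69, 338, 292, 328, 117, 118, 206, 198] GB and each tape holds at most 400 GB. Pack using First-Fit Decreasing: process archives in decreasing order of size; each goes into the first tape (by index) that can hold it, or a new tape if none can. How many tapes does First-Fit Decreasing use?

Sorted descending: 338, 328, 317, 292, 287, 206, 198, 175, 152, 150, 118, 117, 69.
tape 1: place 338 GB, 62 GB left
tape 2: place 328 GB, 72 GB left
tape 3: place 317 GB, 83 GB left
tape 4: place 292 GB, 108 GB left
tape 5: place 287 GB, 113 GB left
tape 6: place 206 GB, 194 GB left
tape 7: place 198 GB, 202 GB left
tape 6: place 175 GB, 19 GB left
tape 7: place 152 GB, 50 GB left
tape 8: place 150 GB, 250 GB left
tape 8: place 118 GB, 132 GB left
tape 8: place 117 GB, 15 GB left
tape 2: place 69 GB, 3 GB left
Final tapes: [338] [328,69] [317] [292] [287] [206,175] [198,152] [150,118,117].

8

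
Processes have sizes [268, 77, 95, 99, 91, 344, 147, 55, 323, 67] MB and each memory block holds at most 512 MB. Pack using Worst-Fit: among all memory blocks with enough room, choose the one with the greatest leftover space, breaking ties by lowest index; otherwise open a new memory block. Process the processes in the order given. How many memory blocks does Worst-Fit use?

268 MB → memory block 1 (remaining 244 MB)
77 MB → memory block 1 (remaining 167 MB)
95 MB → memory block 1 (remaining 72 MB)
99 MB → memory block 2 (remaining 413 MB)
91 MB → memory block 2 (remaining 322 MB)
344 MB → memory block 3 (remaining 168 MB)
147 MB → memory block 2 (remaining 175 MB)
55 MB → memory block 2 (remaining 120 MB)
323 MB → memory block 4 (remaining 189 MB)
67 MB → memory block 4 (remaining 122 MB)
Final memory blocks: [268,77,95] [99,91,147,55] [344] [323,67].

4 memory blocks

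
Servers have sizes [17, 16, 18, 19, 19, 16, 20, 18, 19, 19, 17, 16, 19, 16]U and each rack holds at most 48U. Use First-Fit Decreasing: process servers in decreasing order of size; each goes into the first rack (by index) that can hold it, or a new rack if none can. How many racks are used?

Sorted descending: 20, 19, 19, 19, 19, 19, 18, 18, 17, 17, 16, 16, 16, 16.
Put 20U in rack 1; 28U remain.
Put 19U in rack 1; 9U remain.
Put 19U in rack 2; 29U remain.
Put 19U in rack 2; 10U remain.
Put 19U in rack 3; 29U remain.
Put 19U in rack 3; 10U remain.
Put 18U in rack 4; 30U remain.
Put 18U in rack 4; 12U remain.
Put 17U in rack 5; 31U remain.
Put 17U in rack 5; 14U remain.
Put 16U in rack 6; 32U remain.
Put 16U in rack 6; 16U remain.
Put 16U in rack 6; 0U remain.
Put 16U in rack 7; 32U remain.
Final racks: [20,19] [19,19] [19,19] [18,18] [17,17] [16,16,16] [16].

7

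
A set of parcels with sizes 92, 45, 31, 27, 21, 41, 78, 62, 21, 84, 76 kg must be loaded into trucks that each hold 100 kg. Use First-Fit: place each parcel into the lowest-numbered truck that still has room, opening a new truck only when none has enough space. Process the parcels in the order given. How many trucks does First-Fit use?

92 kg → truck 1 (remaining 8 kg)
45 kg → truck 2 (remaining 55 kg)
31 kg → truck 2 (remaining 24 kg)
27 kg → truck 3 (remaining 73 kg)
21 kg → truck 2 (remaining 3 kg)
41 kg → truck 3 (remaining 32 kg)
78 kg → truck 4 (remaining 22 kg)
62 kg → truck 5 (remaining 38 kg)
21 kg → truck 3 (remaining 11 kg)
84 kg → truck 6 (remaining 16 kg)
76 kg → truck 7 (remaining 24 kg)
Final trucks: [92] [45,31,21] [27,41,21] [78] [62] [84] [76].

7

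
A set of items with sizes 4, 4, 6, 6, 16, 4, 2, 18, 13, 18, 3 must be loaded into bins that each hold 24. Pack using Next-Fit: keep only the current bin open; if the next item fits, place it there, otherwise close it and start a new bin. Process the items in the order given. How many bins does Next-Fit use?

5

bin 1: place 4, 20 left
bin 1: place 4, 16 left
bin 1: place 6, 10 left
bin 1: place 6, 4 left
bin 2: place 16, 8 left
bin 2: place 4, 4 left
bin 2: place 2, 2 left
bin 3: place 18, 6 left
bin 4: place 13, 11 left
bin 5: place 18, 6 left
bin 5: place 3, 3 left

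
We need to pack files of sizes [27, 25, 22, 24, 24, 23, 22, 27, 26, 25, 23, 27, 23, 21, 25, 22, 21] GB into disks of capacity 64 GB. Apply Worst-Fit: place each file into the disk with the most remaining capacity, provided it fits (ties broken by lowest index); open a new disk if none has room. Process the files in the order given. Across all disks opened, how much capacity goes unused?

disk 1: place 27 GB, 37 GB left
disk 1: place 25 GB, 12 GB left
disk 2: place 22 GB, 42 GB left
disk 2: place 24 GB, 18 GB left
disk 3: place 24 GB, 40 GB left
disk 3: place 23 GB, 17 GB left
disk 4: place 22 GB, 42 GB left
disk 4: place 27 GB, 15 GB left
disk 5: place 26 GB, 38 GB left
disk 5: place 25 GB, 13 GB left
disk 6: place 23 GB, 41 GB left
disk 6: place 27 GB, 14 GB left
disk 7: place 23 GB, 41 GB left
disk 7: place 21 GB, 20 GB left
disk 8: place 25 GB, 39 GB left
disk 8: place 22 GB, 17 GB left
disk 9: place 21 GB, 43 GB left
9 disks × 64 GB = 576 GB; used 407 GB; unused 169 GB.

169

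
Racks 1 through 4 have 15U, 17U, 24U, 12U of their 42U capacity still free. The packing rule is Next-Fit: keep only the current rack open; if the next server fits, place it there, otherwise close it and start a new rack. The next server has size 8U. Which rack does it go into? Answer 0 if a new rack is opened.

Next-Fit only looks at rack 4, which has 12U free.
8U fits there.

4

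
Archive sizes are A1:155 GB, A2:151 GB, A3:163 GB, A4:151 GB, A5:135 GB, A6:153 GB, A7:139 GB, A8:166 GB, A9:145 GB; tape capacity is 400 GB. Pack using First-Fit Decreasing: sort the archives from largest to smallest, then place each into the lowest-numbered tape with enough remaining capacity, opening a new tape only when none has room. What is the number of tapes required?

5

Sorted descending: 166, 163, 155, 153, 151, 151, 145, 139, 135.
166 GB → tape 1 (remaining 234 GB)
163 GB → tape 1 (remaining 71 GB)
155 GB → tape 2 (remaining 245 GB)
153 GB → tape 2 (remaining 92 GB)
151 GB → tape 3 (remaining 249 GB)
151 GB → tape 3 (remaining 98 GB)
145 GB → tape 4 (remaining 255 GB)
139 GB → tape 4 (remaining 116 GB)
135 GB → tape 5 (remaining 265 GB)
Final tapes: [166,163] [155,153] [151,151] [145,139] [135].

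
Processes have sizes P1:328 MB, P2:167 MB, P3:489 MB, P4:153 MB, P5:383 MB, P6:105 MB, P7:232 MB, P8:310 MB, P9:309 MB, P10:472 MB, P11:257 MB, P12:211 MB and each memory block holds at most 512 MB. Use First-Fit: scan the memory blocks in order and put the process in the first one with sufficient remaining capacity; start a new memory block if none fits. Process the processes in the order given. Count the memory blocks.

8 memory blocks

P1 (328 MB) → memory block 1 (remaining 184 MB)
P2 (167 MB) → memory block 1 (remaining 17 MB)
P3 (489 MB) → memory block 2 (remaining 23 MB)
P4 (153 MB) → memory block 3 (remaining 359 MB)
P5 (383 MB) → memory block 4 (remaining 129 MB)
P6 (105 MB) → memory block 3 (remaining 254 MB)
P7 (232 MB) → memory block 3 (remaining 22 MB)
P8 (310 MB) → memory block 5 (remaining 202 MB)
P9 (309 MB) → memory block 6 (remaining 203 MB)
P10 (472 MB) → memory block 7 (remaining 40 MB)
P11 (257 MB) → memory block 8 (remaining 255 MB)
P12 (211 MB) → memory block 8 (remaining 44 MB)
Final memory blocks: [328,167] [489] [153,105,232] [383] [310] [309] [472] [257,211].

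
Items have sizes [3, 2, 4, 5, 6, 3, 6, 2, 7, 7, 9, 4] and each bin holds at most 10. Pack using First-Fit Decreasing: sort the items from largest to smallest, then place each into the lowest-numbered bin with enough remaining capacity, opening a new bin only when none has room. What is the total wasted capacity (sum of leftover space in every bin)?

Sorted descending: 9, 7, 7, 6, 6, 5, 4, 4, 3, 3, 2, 2.
bin 1: place 9, 1 left
bin 2: place 7, 3 left
bin 3: place 7, 3 left
bin 4: place 6, 4 left
bin 5: place 6, 4 left
bin 6: place 5, 5 left
bin 4: place 4, 0 left
bin 5: place 4, 0 left
bin 2: place 3, 0 left
bin 3: place 3, 0 left
bin 6: place 2, 3 left
bin 6: place 2, 1 left
6 bins × 10 = 60; used 58; unused 2.

2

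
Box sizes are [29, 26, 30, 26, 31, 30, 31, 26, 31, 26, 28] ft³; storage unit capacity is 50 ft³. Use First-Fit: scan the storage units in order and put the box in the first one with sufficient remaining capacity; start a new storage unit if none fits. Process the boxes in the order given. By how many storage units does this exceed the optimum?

0

First-Fit: [29] [26] [30] [26] [31] [30] [31] [26] [31] [26] [28] → 11 storage units.
11 boxes exceed 25 ft³ (half the capacity), and no two of those can share a storage unit, so at least 11 storage units are needed.
So 11 is already optimal.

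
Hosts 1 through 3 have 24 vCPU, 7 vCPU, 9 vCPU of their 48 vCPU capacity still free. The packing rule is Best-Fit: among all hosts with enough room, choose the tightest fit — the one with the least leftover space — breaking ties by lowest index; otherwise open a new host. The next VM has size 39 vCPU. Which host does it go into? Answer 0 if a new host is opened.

0

No host has ≥ 39 vCPU free, so a new host is opened.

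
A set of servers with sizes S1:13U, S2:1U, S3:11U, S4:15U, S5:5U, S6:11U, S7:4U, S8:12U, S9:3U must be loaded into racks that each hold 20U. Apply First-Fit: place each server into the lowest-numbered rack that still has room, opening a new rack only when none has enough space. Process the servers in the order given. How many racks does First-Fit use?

5

S1 (13U) → rack 1 (remaining 7U)
S2 (1U) → rack 1 (remaining 6U)
S3 (11U) → rack 2 (remaining 9U)
S4 (15U) → rack 3 (remaining 5U)
S5 (5U) → rack 1 (remaining 1U)
S6 (11U) → rack 4 (remaining 9U)
S7 (4U) → rack 2 (remaining 5U)
S8 (12U) → rack 5 (remaining 8U)
S9 (3U) → rack 2 (remaining 2U)
Final racks: [13,1,5] [11,4,3] [15] [11] [12].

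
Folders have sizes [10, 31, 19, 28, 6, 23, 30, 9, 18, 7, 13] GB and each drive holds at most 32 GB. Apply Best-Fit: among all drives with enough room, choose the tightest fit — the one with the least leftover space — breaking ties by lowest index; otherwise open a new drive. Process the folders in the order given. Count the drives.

7

10 GB → drive 1 (remaining 22 GB)
31 GB → drive 2 (remaining 1 GB)
19 GB → drive 1 (remaining 3 GB)
28 GB → drive 3 (remaining 4 GB)
6 GB → drive 4 (remaining 26 GB)
23 GB → drive 4 (remaining 3 GB)
30 GB → drive 5 (remaining 2 GB)
9 GB → drive 6 (remaining 23 GB)
18 GB → drive 6 (remaining 5 GB)
7 GB → drive 7 (remaining 25 GB)
13 GB → drive 7 (remaining 12 GB)
Final drives: [10,19] [31] [28] [6,23] [30] [9,18] [7,13].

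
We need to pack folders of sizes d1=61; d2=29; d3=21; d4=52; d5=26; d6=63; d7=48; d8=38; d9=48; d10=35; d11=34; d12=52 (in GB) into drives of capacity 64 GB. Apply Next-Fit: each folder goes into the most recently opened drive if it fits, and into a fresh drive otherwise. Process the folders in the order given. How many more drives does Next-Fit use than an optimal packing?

Next-Fit: [61] [29,21] [52] [26] [63] [48] [38] [48] [35] [34] [52] → 11 drives.
9 folders exceed 32 GB (half the capacity), and no two of those can share a drive, so at least 9 drives are needed.
An optimal packing achieves that bound: [63] [61] [52] [52] [48] [48] [38,26] [35,29] [34,21] → 9 drives.
Excess: 11 − 9 = 2.

2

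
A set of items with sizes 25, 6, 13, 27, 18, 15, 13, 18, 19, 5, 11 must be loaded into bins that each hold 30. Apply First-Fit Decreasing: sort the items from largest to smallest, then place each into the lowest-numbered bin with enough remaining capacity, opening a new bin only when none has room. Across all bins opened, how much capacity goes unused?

Sorted descending: 27, 25, 19, 18, 18, 15, 13, 13, 11, 6, 5.
27 → bin 1 (remaining 3)
25 → bin 2 (remaining 5)
19 → bin 3 (remaining 11)
18 → bin 4 (remaining 12)
18 → bin 5 (remaining 12)
15 → bin 6 (remaining 15)
13 → bin 6 (remaining 2)
13 → bin 7 (remaining 17)
11 → bin 3 (remaining 0)
6 → bin 4 (remaining 6)
5 → bin 2 (remaining 0)
7 bins × 30 = 210; used 170; unused 40.

40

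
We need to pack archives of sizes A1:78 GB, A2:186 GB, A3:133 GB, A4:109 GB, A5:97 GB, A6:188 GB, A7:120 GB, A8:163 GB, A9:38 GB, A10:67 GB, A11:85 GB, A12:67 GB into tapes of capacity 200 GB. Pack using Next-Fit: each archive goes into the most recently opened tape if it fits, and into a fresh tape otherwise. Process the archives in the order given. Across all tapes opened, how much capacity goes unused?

A1 (78 GB) → tape 1 (remaining 122 GB)
A2 (186 GB) → tape 2 (remaining 14 GB)
A3 (133 GB) → tape 3 (remaining 67 GB)
A4 (109 GB) → tape 4 (remaining 91 GB)
A5 (97 GB) → tape 5 (remaining 103 GB)
A6 (188 GB) → tape 6 (remaining 12 GB)
A7 (120 GB) → tape 7 (remaining 80 GB)
A8 (163 GB) → tape 8 (remaining 37 GB)
A9 (38 GB) → tape 9 (remaining 162 GB)
A10 (67 GB) → tape 9 (remaining 95 GB)
A11 (85 GB) → tape 9 (remaining 10 GB)
A12 (67 GB) → tape 10 (remaining 133 GB)
10 tapes × 200 GB = 2000 GB; used 1331 GB; unused 669 GB.

669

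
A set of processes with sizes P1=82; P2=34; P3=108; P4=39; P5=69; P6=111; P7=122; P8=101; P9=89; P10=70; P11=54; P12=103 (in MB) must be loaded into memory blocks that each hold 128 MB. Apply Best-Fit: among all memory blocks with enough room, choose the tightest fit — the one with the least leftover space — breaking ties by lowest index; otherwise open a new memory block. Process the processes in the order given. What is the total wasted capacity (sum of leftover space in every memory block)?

170

Put P1 (82 MB) in memory block 1; 46 MB remain.
Put P2 (34 MB) in memory block 1; 12 MB remain.
Put P3 (108 MB) in memory block 2; 20 MB remain.
Put P4 (39 MB) in memory block 3; 89 MB remain.
Put P5 (69 MB) in memory block 3; 20 MB remain.
Put P6 (111 MB) in memory block 4; 17 MB remain.
Put P7 (122 MB) in memory block 5; 6 MB remain.
Put P8 (101 MB) in memory block 6; 27 MB remain.
Put P9 (89 MB) in memory block 7; 39 MB remain.
Put P10 (70 MB) in memory block 8; 58 MB remain.
Put P11 (54 MB) in memory block 8; 4 MB remain.
Put P12 (103 MB) in memory block 9; 25 MB remain.
9 memory blocks × 128 MB = 1152 MB; used 982 MB; unused 170 MB.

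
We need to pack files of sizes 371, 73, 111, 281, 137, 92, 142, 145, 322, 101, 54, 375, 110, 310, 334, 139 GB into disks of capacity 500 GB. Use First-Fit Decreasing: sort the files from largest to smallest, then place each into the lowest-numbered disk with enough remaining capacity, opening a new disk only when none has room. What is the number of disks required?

7

Sorted descending: 375, 371, 334, 322, 310, 281, 145, 142, 139, 137, 111, 110, 101, 92, 73, 54.
Put 375 GB in disk 1; 125 GB remain.
Put 371 GB in disk 2; 129 GB remain.
Put 334 GB in disk 3; 166 GB remain.
Put 322 GB in disk 4; 178 GB remain.
Put 310 GB in disk 5; 190 GB remain.
Put 281 GB in disk 6; 219 GB remain.
Put 145 GB in disk 3; 21 GB remain.
Put 142 GB in disk 4; 36 GB remain.
Put 139 GB in disk 5; 51 GB remain.
Put 137 GB in disk 6; 82 GB remain.
Put 111 GB in disk 1; 14 GB remain.
Put 110 GB in disk 2; 19 GB remain.
Put 101 GB in disk 7; 399 GB remain.
Put 92 GB in disk 7; 307 GB remain.
Put 73 GB in disk 6; 9 GB remain.
Put 54 GB in disk 7; 253 GB remain.
Final disks: [375,111] [371,110] [334,145] [322,142] [310,139] [281,137,73] [101,92,54].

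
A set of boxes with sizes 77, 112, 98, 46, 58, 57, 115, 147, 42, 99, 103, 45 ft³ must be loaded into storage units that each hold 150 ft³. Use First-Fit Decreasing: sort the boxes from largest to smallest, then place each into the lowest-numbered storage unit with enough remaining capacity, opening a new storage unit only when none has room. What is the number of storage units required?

Sorted descending: 147, 115, 112, 103, 99, 98, 77, 58, 57, 46, 45, 42.
storage unit 1: place 147 ft³, 3 ft³ left
storage unit 2: place 115 ft³, 35 ft³ left
storage unit 3: place 112 ft³, 38 ft³ left
storage unit 4: place 103 ft³, 47 ft³ left
storage unit 5: place 99 ft³, 51 ft³ left
storage unit 6: place 98 ft³, 52 ft³ left
storage unit 7: place 77 ft³, 73 ft³ left
storage unit 7: place 58 ft³, 15 ft³ left
storage unit 8: place 57 ft³, 93 ft³ left
storage unit 4: place 46 ft³, 1 ft³ left
storage unit 5: place 45 ft³, 6 ft³ left
storage unit 6: place 42 ft³, 10 ft³ left
Final storage units: [147] [115] [112] [103,46] [99,45] [98,42] [77,58] [57].

8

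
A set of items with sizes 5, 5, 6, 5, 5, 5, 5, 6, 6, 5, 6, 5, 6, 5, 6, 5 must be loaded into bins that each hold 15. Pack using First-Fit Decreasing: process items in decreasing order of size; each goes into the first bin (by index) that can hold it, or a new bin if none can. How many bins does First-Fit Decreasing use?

7 bins

Sorted descending: 6, 6, 6, 6, 6, 6, 5, 5, 5, 5, 5, 5, 5, 5, 5, 5.
bin 1: place 6, 9 left
bin 1: place 6, 3 left
bin 2: place 6, 9 left
bin 2: place 6, 3 left
bin 3: place 6, 9 left
bin 3: place 6, 3 left
bin 4: place 5, 10 left
bin 4: place 5, 5 left
bin 4: place 5, 0 left
bin 5: place 5, 10 left
bin 5: place 5, 5 left
bin 5: place 5, 0 left
bin 6: place 5, 10 left
bin 6: place 5, 5 left
bin 6: place 5, 0 left
bin 7: place 5, 10 left
Final bins: [6,6] [6,6] [6,6] [5,5,5] [5,5,5] [5,5,5] [5].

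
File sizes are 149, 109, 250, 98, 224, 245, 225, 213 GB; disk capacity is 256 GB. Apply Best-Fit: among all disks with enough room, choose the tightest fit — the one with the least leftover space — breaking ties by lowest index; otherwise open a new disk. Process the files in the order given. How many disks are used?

Put 149 GB in disk 1; 107 GB remain.
Put 109 GB in disk 2; 147 GB remain.
Put 250 GB in disk 3; 6 GB remain.
Put 98 GB in disk 1; 9 GB remain.
Put 224 GB in disk 4; 32 GB remain.
Put 245 GB in disk 5; 11 GB remain.
Put 225 GB in disk 6; 31 GB remain.
Put 213 GB in disk 7; 43 GB remain.

7 disks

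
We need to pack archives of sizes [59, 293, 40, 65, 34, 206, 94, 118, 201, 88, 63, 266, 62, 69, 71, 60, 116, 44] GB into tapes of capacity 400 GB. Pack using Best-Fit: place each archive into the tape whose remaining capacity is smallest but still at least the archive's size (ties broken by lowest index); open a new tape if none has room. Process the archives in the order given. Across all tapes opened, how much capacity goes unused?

Put 59 GB in tape 1; 341 GB remain.
Put 293 GB in tape 1; 48 GB remain.
Put 40 GB in tape 1; 8 GB remain.
Put 65 GB in tape 2; 335 GB remain.
Put 34 GB in tape 2; 301 GB remain.
Put 206 GB in tape 2; 95 GB remain.
Put 94 GB in tape 2; 1 GB remain.
Put 118 GB in tape 3; 282 GB remain.
Put 201 GB in tape 3; 81 GB remain.
Put 88 GB in tape 4; 312 GB remain.
Put 63 GB in tape 3; 18 GB remain.
Put 266 GB in tape 4; 46 GB remain.
Put 62 GB in tape 5; 338 GB remain.
Put 69 GB in tape 5; 269 GB remain.
Put 71 GB in tape 5; 198 GB remain.
Put 60 GB in tape 5; 138 GB remain.
Put 116 GB in tape 5; 22 GB remain.
Put 44 GB in tape 4; 2 GB remain.
5 tapes × 400 GB = 2000 GB; used 1949 GB; unused 51 GB.

51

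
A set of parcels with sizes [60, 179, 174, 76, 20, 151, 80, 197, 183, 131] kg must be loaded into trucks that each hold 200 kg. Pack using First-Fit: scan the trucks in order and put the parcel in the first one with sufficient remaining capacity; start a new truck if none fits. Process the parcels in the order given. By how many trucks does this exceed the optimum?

1

First-Fit: [60,76,20] [179] [174] [151] [80] [197] [183] [131] → 8 trucks.
Total size 1251 kg; any packing needs at least ⌈1251/200⌉ = 7 trucks.
An optimal packing achieves that bound: [197] [183] [179,20] [174] [151] [131,60] [80,76] → 7 trucks.
Excess: 8 − 7 = 1.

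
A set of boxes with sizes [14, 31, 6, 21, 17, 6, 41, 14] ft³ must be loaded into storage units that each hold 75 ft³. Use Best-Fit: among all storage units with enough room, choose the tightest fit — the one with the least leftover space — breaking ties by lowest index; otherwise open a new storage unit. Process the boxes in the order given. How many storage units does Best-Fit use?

14 ft³ → storage unit 1 (remaining 61 ft³)
31 ft³ → storage unit 1 (remaining 30 ft³)
6 ft³ → storage unit 1 (remaining 24 ft³)
21 ft³ → storage unit 1 (remaining 3 ft³)
17 ft³ → storage unit 2 (remaining 58 ft³)
6 ft³ → storage unit 2 (remaining 52 ft³)
41 ft³ → storage unit 2 (remaining 11 ft³)
14 ft³ → storage unit 3 (remaining 61 ft³)
Final storage units: [14,31,6,21] [17,6,41] [14].

3 storage units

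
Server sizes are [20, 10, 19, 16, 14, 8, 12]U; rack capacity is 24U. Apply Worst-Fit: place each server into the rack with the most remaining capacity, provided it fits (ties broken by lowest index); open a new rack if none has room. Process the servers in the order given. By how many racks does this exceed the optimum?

0

Worst-Fit: [20] [10,14] [19] [16,8] [12] → 5 racks.
Total size 99U; any packing needs at least ⌈99/24⌉ = 5 racks.
So 5 is already optimal.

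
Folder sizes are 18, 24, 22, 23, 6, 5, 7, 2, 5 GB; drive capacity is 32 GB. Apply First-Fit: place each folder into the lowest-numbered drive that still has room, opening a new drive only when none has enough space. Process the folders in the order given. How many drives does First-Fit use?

drive 1: place 18 GB, 14 GB left
drive 2: place 24 GB, 8 GB left
drive 3: place 22 GB, 10 GB left
drive 4: place 23 GB, 9 GB left
drive 1: place 6 GB, 8 GB left
drive 1: place 5 GB, 3 GB left
drive 2: place 7 GB, 1 GB left
drive 1: place 2 GB, 1 GB left
drive 3: place 5 GB, 5 GB left
Final drives: [18,6,5,2] [24,7] [22,5] [23].

4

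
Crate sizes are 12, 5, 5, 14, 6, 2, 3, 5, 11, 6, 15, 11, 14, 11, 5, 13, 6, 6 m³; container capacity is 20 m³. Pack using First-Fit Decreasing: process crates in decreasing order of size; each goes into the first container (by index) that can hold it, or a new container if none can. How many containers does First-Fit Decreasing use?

8

Sorted descending: 15, 14, 14, 13, 12, 11, 11, 11, 6, 6, 6, 6, 5, 5, 5, 5, 3, 2.
container 1: place 15 m³, 5 m³ left
container 2: place 14 m³, 6 m³ left
container 3: place 14 m³, 6 m³ left
container 4: place 13 m³, 7 m³ left
container 5: place 12 m³, 8 m³ left
container 6: place 11 m³, 9 m³ left
container 7: place 11 m³, 9 m³ left
container 8: place 11 m³, 9 m³ left
container 2: place 6 m³, 0 m³ left
container 3: place 6 m³, 0 m³ left
container 4: place 6 m³, 1 m³ left
container 5: place 6 m³, 2 m³ left
container 1: place 5 m³, 0 m³ left
container 6: place 5 m³, 4 m³ left
container 7: place 5 m³, 4 m³ left
container 8: place 5 m³, 4 m³ left
container 6: place 3 m³, 1 m³ left
container 5: place 2 m³, 0 m³ left
Final containers: [15,5] [14,6] [14,6] [13,6] [12,6,2] [11,5,3] [11,5] [11,5].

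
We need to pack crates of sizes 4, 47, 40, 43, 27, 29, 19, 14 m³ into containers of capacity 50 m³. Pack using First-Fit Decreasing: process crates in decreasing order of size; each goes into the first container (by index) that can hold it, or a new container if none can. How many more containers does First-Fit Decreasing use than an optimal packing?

0

First-Fit Decreasing: [47] [43,4] [40] [29,19] [27,14] → 5 containers.
Total size 223 m³; any packing needs at least ⌈223/50⌉ = 5 containers.
So 5 is already optimal.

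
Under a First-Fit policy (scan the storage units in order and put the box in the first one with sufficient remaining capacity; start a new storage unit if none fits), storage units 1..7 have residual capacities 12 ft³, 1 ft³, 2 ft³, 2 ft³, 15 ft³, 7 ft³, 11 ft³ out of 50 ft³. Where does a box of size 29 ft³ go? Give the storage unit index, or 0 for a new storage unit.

0

No storage unit has ≥ 29 ft³ free, so a new storage unit is opened.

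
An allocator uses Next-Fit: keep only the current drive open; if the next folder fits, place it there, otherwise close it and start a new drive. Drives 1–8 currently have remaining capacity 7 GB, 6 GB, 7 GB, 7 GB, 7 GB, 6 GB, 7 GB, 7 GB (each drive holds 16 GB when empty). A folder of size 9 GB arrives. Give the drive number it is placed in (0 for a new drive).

Next-Fit only looks at drive 8, which has 7 GB free.
9 GB does not fit, so a new drive is opened.

0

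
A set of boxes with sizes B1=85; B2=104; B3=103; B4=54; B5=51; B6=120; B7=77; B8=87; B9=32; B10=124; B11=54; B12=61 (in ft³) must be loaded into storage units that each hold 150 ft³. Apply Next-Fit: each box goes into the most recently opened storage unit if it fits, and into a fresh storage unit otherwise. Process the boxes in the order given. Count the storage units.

9

storage unit 1: place B1 (85 ft³), 65 ft³ left
storage unit 2: place B2 (104 ft³), 46 ft³ left
storage unit 3: place B3 (103 ft³), 47 ft³ left
storage unit 4: place B4 (54 ft³), 96 ft³ left
storage unit 4: place B5 (51 ft³), 45 ft³ left
storage unit 5: place B6 (120 ft³), 30 ft³ left
storage unit 6: place B7 (77 ft³), 73 ft³ left
storage unit 7: place B8 (87 ft³), 63 ft³ left
storage unit 7: place B9 (32 ft³), 31 ft³ left
storage unit 8: place B10 (124 ft³), 26 ft³ left
storage unit 9: place B11 (54 ft³), 96 ft³ left
storage unit 9: place B12 (61 ft³), 35 ft³ left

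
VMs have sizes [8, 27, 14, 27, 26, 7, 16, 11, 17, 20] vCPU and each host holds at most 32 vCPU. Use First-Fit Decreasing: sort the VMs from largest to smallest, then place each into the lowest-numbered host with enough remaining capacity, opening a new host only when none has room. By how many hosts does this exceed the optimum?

First-Fit Decreasing: [27] [27] [26] [20,11] [17,14] [16,8,7] → 6 hosts.
Total size 173 vCPU; any packing needs at least ⌈173/32⌉ = 6 hosts.
So 6 is already optimal.

0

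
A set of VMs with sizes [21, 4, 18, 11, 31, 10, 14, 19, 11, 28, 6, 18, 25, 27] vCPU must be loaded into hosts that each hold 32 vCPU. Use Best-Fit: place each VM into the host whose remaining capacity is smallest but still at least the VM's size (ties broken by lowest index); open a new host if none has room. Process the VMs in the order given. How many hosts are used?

9

21 vCPU → host 1 (remaining 11 vCPU)
4 vCPU → host 1 (remaining 7 vCPU)
18 vCPU → host 2 (remaining 14 vCPU)
11 vCPU → host 2 (remaining 3 vCPU)
31 vCPU → host 3 (remaining 1 vCPU)
10 vCPU → host 4 (remaining 22 vCPU)
14 vCPU → host 4 (remaining 8 vCPU)
19 vCPU → host 5 (remaining 13 vCPU)
11 vCPU → host 5 (remaining 2 vCPU)
28 vCPU → host 6 (remaining 4 vCPU)
6 vCPU → host 1 (remaining 1 vCPU)
18 vCPU → host 7 (remaining 14 vCPU)
25 vCPU → host 8 (remaining 7 vCPU)
27 vCPU → host 9 (remaining 5 vCPU)
Final hosts: [21,4,6] [18,11] [31] [10,14] [19,11] [28] [18] [25] [27].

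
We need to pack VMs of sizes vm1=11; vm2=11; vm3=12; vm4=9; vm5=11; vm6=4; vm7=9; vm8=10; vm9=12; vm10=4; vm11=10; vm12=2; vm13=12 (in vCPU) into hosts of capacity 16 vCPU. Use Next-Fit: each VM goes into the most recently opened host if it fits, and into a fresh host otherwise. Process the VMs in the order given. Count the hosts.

10

host 1: place vm1 (11 vCPU), 5 vCPU left
host 2: place vm2 (11 vCPU), 5 vCPU left
host 3: place vm3 (12 vCPU), 4 vCPU left
host 4: place vm4 (9 vCPU), 7 vCPU left
host 5: place vm5 (11 vCPU), 5 vCPU left
host 5: place vm6 (4 vCPU), 1 vCPU left
host 6: place vm7 (9 vCPU), 7 vCPU left
host 7: place vm8 (10 vCPU), 6 vCPU left
host 8: place vm9 (12 vCPU), 4 vCPU left
host 8: place vm10 (4 vCPU), 0 vCPU left
host 9: place vm11 (10 vCPU), 6 vCPU left
host 9: place vm12 (2 vCPU), 4 vCPU left
host 10: place vm13 (12 vCPU), 4 vCPU left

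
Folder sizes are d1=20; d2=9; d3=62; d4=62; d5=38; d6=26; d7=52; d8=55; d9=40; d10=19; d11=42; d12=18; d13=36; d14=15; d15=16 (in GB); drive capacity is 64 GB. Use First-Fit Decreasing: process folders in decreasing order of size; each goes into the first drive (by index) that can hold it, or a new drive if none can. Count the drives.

Sorted descending: 62, 62, 55, 52, 42, 40, 38, 36, 26, 20, 19, 18, 16, 15, 9.
62 GB → drive 1 (remaining 2 GB)
62 GB → drive 2 (remaining 2 GB)
55 GB → drive 3 (remaining 9 GB)
52 GB → drive 4 (remaining 12 GB)
42 GB → drive 5 (remaining 22 GB)
40 GB → drive 6 (remaining 24 GB)
38 GB → drive 7 (remaining 26 GB)
36 GB → drive 8 (remaining 28 GB)
26 GB → drive 7 (remaining 0 GB)
20 GB → drive 5 (remaining 2 GB)
19 GB → drive 6 (remaining 5 GB)
18 GB → drive 8 (remaining 10 GB)
16 GB → drive 9 (remaining 48 GB)
15 GB → drive 9 (remaining 33 GB)
9 GB → drive 3 (remaining 0 GB)

9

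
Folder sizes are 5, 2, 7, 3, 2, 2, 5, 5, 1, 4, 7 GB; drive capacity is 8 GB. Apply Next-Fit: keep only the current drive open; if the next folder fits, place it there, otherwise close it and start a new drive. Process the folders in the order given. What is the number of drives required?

7

5 GB → drive 1 (remaining 3 GB)
2 GB → drive 1 (remaining 1 GB)
7 GB → drive 2 (remaining 1 GB)
3 GB → drive 3 (remaining 5 GB)
2 GB → drive 3 (remaining 3 GB)
2 GB → drive 3 (remaining 1 GB)
5 GB → drive 4 (remaining 3 GB)
5 GB → drive 5 (remaining 3 GB)
1 GB → drive 5 (remaining 2 GB)
4 GB → drive 6 (remaining 4 GB)
7 GB → drive 7 (remaining 1 GB)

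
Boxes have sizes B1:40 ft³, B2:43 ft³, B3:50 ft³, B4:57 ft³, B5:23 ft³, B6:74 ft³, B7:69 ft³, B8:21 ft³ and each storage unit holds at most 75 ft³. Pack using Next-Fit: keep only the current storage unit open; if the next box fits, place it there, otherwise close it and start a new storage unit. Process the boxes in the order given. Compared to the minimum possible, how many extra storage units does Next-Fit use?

2

Next-Fit: [40] [43] [50] [57] [23] [74] [69] [21] → 8 storage units.
Total size 377 ft³; any packing needs at least ⌈377/75⌉ = 6 storage units.
An optimal packing achieves that bound: [74] [69] [57] [50,23] [43,21] [40] → 6 storage units.
Excess: 8 − 6 = 2.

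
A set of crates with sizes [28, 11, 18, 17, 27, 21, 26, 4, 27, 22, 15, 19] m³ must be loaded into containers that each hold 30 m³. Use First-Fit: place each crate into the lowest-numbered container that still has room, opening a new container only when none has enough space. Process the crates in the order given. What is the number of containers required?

10

28 m³ → container 1 (remaining 2 m³)
11 m³ → container 2 (remaining 19 m³)
18 m³ → container 2 (remaining 1 m³)
17 m³ → container 3 (remaining 13 m³)
27 m³ → container 4 (remaining 3 m³)
21 m³ → container 5 (remaining 9 m³)
26 m³ → container 6 (remaining 4 m³)
4 m³ → container 3 (remaining 9 m³)
27 m³ → container 7 (remaining 3 m³)
22 m³ → container 8 (remaining 8 m³)
15 m³ → container 9 (remaining 15 m³)
19 m³ → container 10 (remaining 11 m³)
Final containers: [28] [11,18] [17,4] [27] [21] [26] [27] [22] [15] [19].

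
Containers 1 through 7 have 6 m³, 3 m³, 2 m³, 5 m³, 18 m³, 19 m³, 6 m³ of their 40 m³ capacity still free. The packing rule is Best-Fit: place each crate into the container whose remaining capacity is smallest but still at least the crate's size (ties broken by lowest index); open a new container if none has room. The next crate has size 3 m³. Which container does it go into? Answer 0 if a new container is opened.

2

Containers with room: container 1 (6 m³), container 2 (3 m³), container 4 (5 m³), container 5 (18 m³), container 6 (19 m³), container 7 (6 m³).
Tightest fit is container 2 with 3 m³ free.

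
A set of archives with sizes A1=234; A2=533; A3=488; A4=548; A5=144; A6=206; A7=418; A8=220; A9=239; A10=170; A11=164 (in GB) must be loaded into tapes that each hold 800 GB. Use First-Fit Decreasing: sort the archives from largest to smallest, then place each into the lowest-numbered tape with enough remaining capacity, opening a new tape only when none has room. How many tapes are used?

5

Sorted descending: 548, 533, 488, 418, 239, 234, 220, 206, 170, 164, 144.
548 GB → tape 1 (remaining 252 GB)
533 GB → tape 2 (remaining 267 GB)
488 GB → tape 3 (remaining 312 GB)
418 GB → tape 4 (remaining 382 GB)
239 GB → tape 1 (remaining 13 GB)
234 GB → tape 2 (remaining 33 GB)
220 GB → tape 3 (remaining 92 GB)
206 GB → tape 4 (remaining 176 GB)
170 GB → tape 4 (remaining 6 GB)
164 GB → tape 5 (remaining 636 GB)
144 GB → tape 5 (remaining 492 GB)
Final tapes: [548,239] [533,234] [488,220] [418,206,170] [164,144].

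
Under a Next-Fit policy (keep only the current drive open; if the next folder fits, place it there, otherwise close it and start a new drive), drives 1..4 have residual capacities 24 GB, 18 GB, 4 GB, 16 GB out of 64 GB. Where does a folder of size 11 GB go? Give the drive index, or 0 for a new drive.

4

Next-Fit only looks at drive 4, which has 16 GB free.
11 GB fits there.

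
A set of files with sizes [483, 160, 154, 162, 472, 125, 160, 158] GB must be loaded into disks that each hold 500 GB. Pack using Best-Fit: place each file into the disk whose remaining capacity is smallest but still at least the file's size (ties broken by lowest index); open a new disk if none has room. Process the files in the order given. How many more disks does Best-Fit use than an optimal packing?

0

Best-Fit: [483] [160,154,162] [472] [125,160,158] → 4 disks.
Total size 1874 GB; any packing needs at least ⌈1874/500⌉ = 4 disks.
So 4 is already optimal.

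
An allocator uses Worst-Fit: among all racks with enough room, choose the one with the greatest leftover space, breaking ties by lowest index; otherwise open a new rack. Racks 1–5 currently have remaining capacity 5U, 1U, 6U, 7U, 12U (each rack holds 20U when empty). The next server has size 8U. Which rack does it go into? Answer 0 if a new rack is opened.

Racks with room: rack 5 (12U).
Most room is rack 5 with 12U free.

5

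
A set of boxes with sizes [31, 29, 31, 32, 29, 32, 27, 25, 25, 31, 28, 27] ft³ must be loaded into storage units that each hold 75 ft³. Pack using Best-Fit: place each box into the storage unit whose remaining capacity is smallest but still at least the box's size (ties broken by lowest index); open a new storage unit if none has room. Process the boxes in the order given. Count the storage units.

storage unit 1: place 31 ft³, 44 ft³ left
storage unit 1: place 29 ft³, 15 ft³ left
storage unit 2: place 31 ft³, 44 ft³ left
storage unit 2: place 32 ft³, 12 ft³ left
storage unit 3: place 29 ft³, 46 ft³ left
storage unit 3: place 32 ft³, 14 ft³ left
storage unit 4: place 27 ft³, 48 ft³ left
storage unit 4: place 25 ft³, 23 ft³ left
storage unit 5: place 25 ft³, 50 ft³ left
storage unit 5: place 31 ft³, 19 ft³ left
storage unit 6: place 28 ft³, 47 ft³ left
storage unit 6: place 27 ft³, 20 ft³ left
Final storage units: [31,29] [31,32] [29,32] [27,25] [25,31] [28,27].

6 storage units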